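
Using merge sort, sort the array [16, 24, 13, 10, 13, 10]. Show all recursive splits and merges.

Merge sort trace:

Split: [16, 24, 13, 10, 13, 10] -> [16, 24, 13] and [10, 13, 10]
  Split: [16, 24, 13] -> [16] and [24, 13]
    Split: [24, 13] -> [24] and [13]
    Merge: [24] + [13] -> [13, 24]
  Merge: [16] + [13, 24] -> [13, 16, 24]
  Split: [10, 13, 10] -> [10] and [13, 10]
    Split: [13, 10] -> [13] and [10]
    Merge: [13] + [10] -> [10, 13]
  Merge: [10] + [10, 13] -> [10, 10, 13]
Merge: [13, 16, 24] + [10, 10, 13] -> [10, 10, 13, 13, 16, 24]

Final sorted array: [10, 10, 13, 13, 16, 24]

The merge sort proceeds by recursively splitting the array and merging sorted halves.
After all merges, the sorted array is [10, 10, 13, 13, 16, 24].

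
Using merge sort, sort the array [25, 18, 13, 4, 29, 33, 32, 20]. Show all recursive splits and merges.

Merge sort trace:

Split: [25, 18, 13, 4, 29, 33, 32, 20] -> [25, 18, 13, 4] and [29, 33, 32, 20]
  Split: [25, 18, 13, 4] -> [25, 18] and [13, 4]
    Split: [25, 18] -> [25] and [18]
    Merge: [25] + [18] -> [18, 25]
    Split: [13, 4] -> [13] and [4]
    Merge: [13] + [4] -> [4, 13]
  Merge: [18, 25] + [4, 13] -> [4, 13, 18, 25]
  Split: [29, 33, 32, 20] -> [29, 33] and [32, 20]
    Split: [29, 33] -> [29] and [33]
    Merge: [29] + [33] -> [29, 33]
    Split: [32, 20] -> [32] and [20]
    Merge: [32] + [20] -> [20, 32]
  Merge: [29, 33] + [20, 32] -> [20, 29, 32, 33]
Merge: [4, 13, 18, 25] + [20, 29, 32, 33] -> [4, 13, 18, 20, 25, 29, 32, 33]

Final sorted array: [4, 13, 18, 20, 25, 29, 32, 33]

The merge sort proceeds by recursively splitting the array and merging sorted halves.
After all merges, the sorted array is [4, 13, 18, 20, 25, 29, 32, 33].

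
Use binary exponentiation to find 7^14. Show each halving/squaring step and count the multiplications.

Computing 7^14 by squaring (build up from 7^1; each line after the first costs one multiplication):

7^1 = 7
7^2 = (7^1)^2 = 7^2 = 49
7^3 = 7 * 7^2 = 7 * 49 = 343
7^6 = (7^3)^2 = 343^2 = 117649
7^7 = 7 * 7^6 = 7 * 117649 = 823543
7^14 = (7^7)^2 = 823543^2 = 678223072849

Result: 678223072849
Multiplications needed: 5 (5 lines after 7^1)

7^14 = 678223072849. Using exponentiation by squaring, this requires 5 multiplications. The key idea: if the exponent is even, square the half-power; if odd, multiply by the base once.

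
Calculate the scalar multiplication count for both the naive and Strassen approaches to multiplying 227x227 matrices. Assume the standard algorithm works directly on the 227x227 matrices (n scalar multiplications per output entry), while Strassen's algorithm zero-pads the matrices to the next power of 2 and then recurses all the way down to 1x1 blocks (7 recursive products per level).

Matrix multiplication for 227x227 matrices:

Strassen's algorithm requires power-of-2 dimensions. Pad 227x227 to 256x256 (next power of 2).

Standard algorithm: 227^3 = 11697083 multiplications
Strassen's algorithm: 7^(log2(256)) = 7^8 = 5764801 multiplications
Savings: 11697083 - 5764801 = 5932282 multiplications

Standard: 11697083 multiplications (227^3). Strassen: 5764801 multiplications (7^8, after padding to 256x256). Strassen reduces 8 recursive multiplications to 7 at each level.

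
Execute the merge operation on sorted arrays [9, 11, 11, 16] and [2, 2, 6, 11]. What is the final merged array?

Merging process:

Compare 9 vs 2: take 2 from right. Merged: [2]
Compare 9 vs 2: take 2 from right. Merged: [2, 2]
Compare 9 vs 6: take 6 from right. Merged: [2, 2, 6]
Compare 9 vs 11: take 9 from left. Merged: [2, 2, 6, 9]
Compare 11 vs 11: take 11 from left. Merged: [2, 2, 6, 9, 11]
Compare 11 vs 11: take 11 from left. Merged: [2, 2, 6, 9, 11, 11]
Compare 16 vs 11: take 11 from right. Merged: [2, 2, 6, 9, 11, 11, 11]
Append remaining from left: [16]. Merged: [2, 2, 6, 9, 11, 11, 11, 16]

Final merged array: [2, 2, 6, 9, 11, 11, 11, 16]
Total comparisons: 7

The merged array is [2, 2, 6, 9, 11, 11, 11, 16], requiring 7 comparisons. The merge step runs in O(n) time where n is the total number of elements.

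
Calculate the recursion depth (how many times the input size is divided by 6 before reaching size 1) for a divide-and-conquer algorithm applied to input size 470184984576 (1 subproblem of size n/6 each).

For divide and conquer with division factor 6:

Problem sizes at each level:
Level 0: 470184984576
Level 1: 78364164096
Level 2: 13060694016
Level 3: 2176782336
Level 4: 362797056
Level 5: 60466176
Level 6: 10077696
Level 7: 1679616
Level 8: 279936
Level 9: 46656
Level 10: 7776
Level 11: 1296
Level 12: 216
Level 13: 36
Level 14: 6
Level 15: 1

The root is level 0 and the size-1 base case is level 15 (the tree spans levels 0 through 15, i.e. 16 levels counting the root), so the depth is the number of divisions: log_6(470184984576) = 15

The recursion tree depth is log_6(470184984576) = 15. At each level, the problem size is divided by 6, so it takes 15 divisions to reduce to a base case of size 1. The algorithm makes 1 recursive call at each level.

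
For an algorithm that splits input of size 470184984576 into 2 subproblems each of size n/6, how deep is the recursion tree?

For divide and conquer with division factor 6:

Problem sizes at each level:
Level 0: 470184984576
Level 1: 78364164096
Level 2: 13060694016
Level 3: 2176782336
Level 4: 362797056
Level 5: 60466176
Level 6: 10077696
Level 7: 1679616
Level 8: 279936
Level 9: 46656
Level 10: 7776
Level 11: 1296
Level 12: 216
Level 13: 36
Level 14: 6
Level 15: 1

The root is level 0 and the size-1 base case is level 15 (the tree spans levels 0 through 15, i.e. 16 levels counting the root), so the depth is the number of divisions: log_6(470184984576) = 15

The recursion tree depth is log_6(470184984576) = 15. At each level, the problem size is divided by 6, so it takes 15 divisions to reduce to a base case of size 1. The algorithm makes 2 recursive calls at each level.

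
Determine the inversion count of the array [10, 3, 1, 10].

Finding inversions in [10, 3, 1, 10]:

(0, 1): arr[0]=10 > arr[1]=3
(0, 2): arr[0]=10 > arr[2]=1
(1, 2): arr[1]=3 > arr[2]=1

Total inversions: 3

The array has 3 inversion(s): (0,1), (0,2), (1,2). Each pair (i,j) satisfies i < j and arr[i] > arr[j].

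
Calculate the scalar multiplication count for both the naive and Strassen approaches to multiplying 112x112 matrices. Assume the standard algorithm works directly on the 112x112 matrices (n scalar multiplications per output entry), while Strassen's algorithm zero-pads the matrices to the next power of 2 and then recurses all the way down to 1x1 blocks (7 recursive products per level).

Matrix multiplication for 112x112 matrices:

Strassen's algorithm requires power-of-2 dimensions. Pad 112x112 to 128x128 (next power of 2).

Standard algorithm: 112^3 = 1404928 multiplications
Strassen's algorithm: 7^(log2(128)) = 7^7 = 823543 multiplications
Savings: 1404928 - 823543 = 581385 multiplications

Standard: 1404928 multiplications (112^3). Strassen: 823543 multiplications (7^7, after padding to 128x128). Strassen reduces 8 recursive multiplications to 7 at each level.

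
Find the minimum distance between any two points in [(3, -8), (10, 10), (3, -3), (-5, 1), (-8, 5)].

Computing all pairwise distances among 5 points:

d((3, -8), (10, 10)) = 19.3132
d((3, -8), (3, -3)) = 5.0 <-- minimum
d((3, -8), (-5, 1)) = 12.0416
d((3, -8), (-8, 5)) = 17.0294
d((10, 10), (3, -3)) = 14.7648
d((10, 10), (-5, 1)) = 17.4929
d((10, 10), (-8, 5)) = 18.6815
d((3, -3), (-5, 1)) = 8.9443
d((3, -3), (-8, 5)) = 13.6015
d((-5, 1), (-8, 5)) = 5.0 <-- minimum

Minimum distance: 5.0 (tie among 2 pairs: (3, -8) and (3, -3); (-5, 1) and (-8, 5))

The minimum Euclidean distance is 5.0. There is a tie: 2 pairs achieve this minimum — (3, -8) and (3, -3); (-5, 1) and (-8, 5). Any of these is a valid closest pair. For 5 points, brute-force pairwise comparison is shown above. For large n, the divide-and-conquer algorithm (sort by x, recurse on halves, check the dividing strip) achieves O(n log n).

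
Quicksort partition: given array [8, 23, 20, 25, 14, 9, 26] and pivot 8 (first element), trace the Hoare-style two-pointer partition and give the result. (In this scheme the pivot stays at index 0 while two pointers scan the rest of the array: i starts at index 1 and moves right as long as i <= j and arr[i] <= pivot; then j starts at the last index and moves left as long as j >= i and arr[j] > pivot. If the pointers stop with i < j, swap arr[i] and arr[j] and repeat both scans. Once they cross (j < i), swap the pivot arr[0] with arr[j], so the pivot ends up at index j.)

Hoare-style two-pointer partition with pivot = 8:

Initial array: [8, 23, 20, 25, 14, 9, 26]

Pointers start at i = 1, j = 6.
i ends at 1, j ends at 0: the pointers have crossed (j < i), so scanning stops.

j = 0, so swapping arr[0] with arr[j] leaves the pivot at position 0: [8, 23, 20, 25, 14, 9, 26]
Pivot position: 0

After partitioning with pivot 8, the array becomes [8, 23, 20, 25, 14, 9, 26]. The pivot is placed at index 0. All elements to the left of the pivot are <= 8, and all elements to the right are > 8.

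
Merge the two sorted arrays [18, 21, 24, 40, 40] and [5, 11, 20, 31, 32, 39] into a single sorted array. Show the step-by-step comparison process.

Merging process:

Compare 18 vs 5: take 5 from right. Merged: [5]
Compare 18 vs 11: take 11 from right. Merged: [5, 11]
Compare 18 vs 20: take 18 from left. Merged: [5, 11, 18]
Compare 21 vs 20: take 20 from right. Merged: [5, 11, 18, 20]
Compare 21 vs 31: take 21 from left. Merged: [5, 11, 18, 20, 21]
Compare 24 vs 31: take 24 from left. Merged: [5, 11, 18, 20, 21, 24]
Compare 40 vs 31: take 31 from right. Merged: [5, 11, 18, 20, 21, 24, 31]
Compare 40 vs 32: take 32 from right. Merged: [5, 11, 18, 20, 21, 24, 31, 32]
Compare 40 vs 39: take 39 from right. Merged: [5, 11, 18, 20, 21, 24, 31, 32, 39]
Append remaining from left: [40, 40]. Merged: [5, 11, 18, 20, 21, 24, 31, 32, 39, 40, 40]

Final merged array: [5, 11, 18, 20, 21, 24, 31, 32, 39, 40, 40]
Total comparisons: 9

The merged array is [5, 11, 18, 20, 21, 24, 31, 32, 39, 40, 40], requiring 9 comparisons. The merge step runs in O(n) time where n is the total number of elements.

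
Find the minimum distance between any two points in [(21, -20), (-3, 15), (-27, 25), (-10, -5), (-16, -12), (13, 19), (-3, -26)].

Computing all pairwise distances among 7 points:

d((21, -20), (-3, 15)) = 42.4382
d((21, -20), (-27, 25)) = 65.7951
d((21, -20), (-10, -5)) = 34.4384
d((21, -20), (-16, -12)) = 37.855
d((21, -20), (13, 19)) = 39.8121
d((21, -20), (-3, -26)) = 24.7386
d((-3, 15), (-27, 25)) = 26.0
d((-3, 15), (-10, -5)) = 21.1896
d((-3, 15), (-16, -12)) = 29.9666
d((-3, 15), (13, 19)) = 16.4924
d((-3, 15), (-3, -26)) = 41.0
d((-27, 25), (-10, -5)) = 34.4819
d((-27, 25), (-16, -12)) = 38.6005
d((-27, 25), (13, 19)) = 40.4475
d((-27, 25), (-3, -26)) = 56.3649
d((-10, -5), (-16, -12)) = 9.2195 <-- minimum
d((-10, -5), (13, 19)) = 33.2415
d((-10, -5), (-3, -26)) = 22.1359
d((-16, -12), (13, 19)) = 42.45
d((-16, -12), (-3, -26)) = 19.105
d((13, 19), (-3, -26)) = 47.7598

Closest pair: (-10, -5) and (-16, -12) with distance 9.2195

The closest pair is (-10, -5) and (-16, -12) with Euclidean distance 9.2195. For 7 points, brute-force pairwise comparison is shown above. For large n, the divide-and-conquer algorithm (sort by x, recurse on halves, check the dividing strip) achieves O(n log n).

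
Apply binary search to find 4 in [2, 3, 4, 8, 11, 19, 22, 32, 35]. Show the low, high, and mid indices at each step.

Binary search for 4 in [2, 3, 4, 8, 11, 19, 22, 32, 35]:

lo=0, hi=8, mid=4, arr[mid]=11 -> 11 > 4, search left half
lo=0, hi=3, mid=1, arr[mid]=3 -> 3 < 4, search right half
lo=2, hi=3, mid=2, arr[mid]=4 -> Found target at index 2!

Binary search finds 4 at index 2 after 3 comparisons. The search repeatedly halves the search space by comparing with the middle element.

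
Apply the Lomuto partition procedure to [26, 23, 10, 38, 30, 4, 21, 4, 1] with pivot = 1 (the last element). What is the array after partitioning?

Lomuto partition with pivot = 1:

Initial array: [26, 23, 10, 38, 30, 4, 21, 4, 1]

arr[0]=26 > 1: no swap
arr[1]=23 > 1: no swap
arr[2]=10 > 1: no swap
arr[3]=38 > 1: no swap
arr[4]=30 > 1: no swap
arr[5]=4 > 1: no swap
arr[6]=21 > 1: no swap
arr[7]=4 > 1: no swap

Place pivot at position 0: [1, 23, 10, 38, 30, 4, 21, 4, 26]
Pivot position: 0

After partitioning with pivot 1, the array becomes [1, 23, 10, 38, 30, 4, 21, 4, 26]. The pivot is placed at index 0. All elements to the left of the pivot are <= 1, and all elements to the right are > 1.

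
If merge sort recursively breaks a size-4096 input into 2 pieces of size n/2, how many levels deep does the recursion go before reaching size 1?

For divide and conquer with division factor 2:

Problem sizes at each level:
Level 0: 4096
Level 1: 2048
Level 2: 1024
Level 3: 512
Level 4: 256
Level 5: 128
Level 6: 64
Level 7: 32
Level 8: 16
Level 9: 8
Level 10: 4
Level 11: 2
Level 12: 1

The root is level 0 and the size-1 base case is level 12 (the tree spans levels 0 through 12, i.e. 13 levels counting the root), so the depth is the number of divisions: log_2(4096) = 12

The recursion tree depth is log_2(4096) = 12. At each level, the problem size is divided by 2, so it takes 12 divisions to reduce to a base case of size 1. The algorithm makes 2 recursive calls at each level.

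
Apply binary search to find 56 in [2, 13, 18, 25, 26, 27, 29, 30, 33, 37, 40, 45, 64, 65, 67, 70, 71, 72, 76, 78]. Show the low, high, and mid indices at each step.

Binary search for 56 in [2, 13, 18, 25, 26, 27, 29, 30, 33, 37, 40, 45, 64, 65, 67, 70, 71, 72, 76, 78]:

lo=0, hi=19, mid=9, arr[mid]=37 -> 37 < 56, search right half
lo=10, hi=19, mid=14, arr[mid]=67 -> 67 > 56, search left half
lo=10, hi=13, mid=11, arr[mid]=45 -> 45 < 56, search right half
lo=12, hi=13, mid=12, arr[mid]=64 -> 64 > 56, search left half
lo=12 > hi=11, target 56 not found

Binary search determines that 56 is not in the array after 4 comparisons. The search space was exhausted without finding the target.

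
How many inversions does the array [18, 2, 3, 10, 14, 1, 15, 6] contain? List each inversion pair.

Finding inversions in [18, 2, 3, 10, 14, 1, 15, 6]:

(0, 1): arr[0]=18 > arr[1]=2
(0, 2): arr[0]=18 > arr[2]=3
(0, 3): arr[0]=18 > arr[3]=10
(0, 4): arr[0]=18 > arr[4]=14
(0, 5): arr[0]=18 > arr[5]=1
(0, 6): arr[0]=18 > arr[6]=15
(0, 7): arr[0]=18 > arr[7]=6
(1, 5): arr[1]=2 > arr[5]=1
(2, 5): arr[2]=3 > arr[5]=1
(3, 5): arr[3]=10 > arr[5]=1
(3, 7): arr[3]=10 > arr[7]=6
(4, 5): arr[4]=14 > arr[5]=1
(4, 7): arr[4]=14 > arr[7]=6
(6, 7): arr[6]=15 > arr[7]=6

Total inversions: 14

The array has 14 inversion(s): (0,1), (0,2), (0,3), (0,4), (0,5), (0,6), (0,7), (1,5), (2,5), (3,5), (3,7), (4,5), (4,7), (6,7). Each pair (i,j) satisfies i < j and arr[i] > arr[j].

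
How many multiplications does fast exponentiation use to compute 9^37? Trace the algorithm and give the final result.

Computing 9^37 by squaring (build up from 9^1; each line after the first costs one multiplication):

9^1 = 9
9^2 = (9^1)^2 = 9^2 = 81
9^4 = (9^2)^2 = 81^2 = 6561
9^8 = (9^4)^2 = 6561^2 = 43046721
9^9 = 9 * 9^8 = 9 * 43046721 = 387420489
9^18 = (9^9)^2 = 387420489^2 = 150094635296999121
9^36 = (9^18)^2 = 150094635296999121^2 = 22528399544939174411840147874772641
9^37 = 9 * 9^36 = 9 * 22528399544939174411840147874772641 = 202755595904452569706561330872953769

Result: 202755595904452569706561330872953769
Multiplications needed: 7 (7 lines after 9^1)

9^37 = 202755595904452569706561330872953769. Using exponentiation by squaring, this requires 7 multiplications. The key idea: if the exponent is even, square the half-power; if odd, multiply by the base once.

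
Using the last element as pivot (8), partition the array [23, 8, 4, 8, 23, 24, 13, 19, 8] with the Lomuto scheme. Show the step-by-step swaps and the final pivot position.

Lomuto partition with pivot = 8:

Initial array: [23, 8, 4, 8, 23, 24, 13, 19, 8]

arr[0]=23 > 8: no swap
arr[1]=8 <= 8: swap with position 0, array becomes [8, 23, 4, 8, 23, 24, 13, 19, 8]
arr[2]=4 <= 8: swap with position 1, array becomes [8, 4, 23, 8, 23, 24, 13, 19, 8]
arr[3]=8 <= 8: swap with position 2, array becomes [8, 4, 8, 23, 23, 24, 13, 19, 8]
arr[4]=23 > 8: no swap
arr[5]=24 > 8: no swap
arr[6]=13 > 8: no swap
arr[7]=19 > 8: no swap

Place pivot at position 3: [8, 4, 8, 8, 23, 24, 13, 19, 23]
Pivot position: 3

After partitioning with pivot 8, the array becomes [8, 4, 8, 8, 23, 24, 13, 19, 23]. The pivot is placed at index 3. All elements to the left of the pivot are <= 8, and all elements to the right are > 8.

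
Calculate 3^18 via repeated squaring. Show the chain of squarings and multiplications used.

Computing 3^18 by squaring (build up from 3^1; each line after the first costs one multiplication):

3^1 = 3
3^2 = (3^1)^2 = 3^2 = 9
3^4 = (3^2)^2 = 9^2 = 81
3^8 = (3^4)^2 = 81^2 = 6561
3^9 = 3 * 3^8 = 3 * 6561 = 19683
3^18 = (3^9)^2 = 19683^2 = 387420489

Result: 387420489
Multiplications needed: 5 (5 lines after 3^1)

3^18 = 387420489. Using exponentiation by squaring, this requires 5 multiplications. The key idea: if the exponent is even, square the half-power; if odd, multiply by the base once.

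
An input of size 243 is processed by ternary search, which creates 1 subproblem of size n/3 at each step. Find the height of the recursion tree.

For divide and conquer with division factor 3:

Problem sizes at each level:
Level 0: 243
Level 1: 81
Level 2: 27
Level 3: 9
Level 4: 3
Level 5: 1

The root is level 0 and the size-1 base case is level 5 (the tree spans levels 0 through 5, i.e. 6 levels counting the root), so the depth is the number of divisions: log_3(243) = 5

The recursion tree depth is log_3(243) = 5. At each level, the problem size is divided by 3, so it takes 5 divisions to reduce to a base case of size 1. The algorithm makes 1 recursive call at each level.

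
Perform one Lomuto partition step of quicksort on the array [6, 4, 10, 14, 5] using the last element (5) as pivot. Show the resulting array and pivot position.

Lomuto partition with pivot = 5:

Initial array: [6, 4, 10, 14, 5]

arr[0]=6 > 5: no swap
arr[1]=4 <= 5: swap with position 0, array becomes [4, 6, 10, 14, 5]
arr[2]=10 > 5: no swap
arr[3]=14 > 5: no swap

Place pivot at position 1: [4, 5, 10, 14, 6]
Pivot position: 1

After partitioning with pivot 5, the array becomes [4, 5, 10, 14, 6]. The pivot is placed at index 1. All elements to the left of the pivot are <= 5, and all elements to the right are > 5.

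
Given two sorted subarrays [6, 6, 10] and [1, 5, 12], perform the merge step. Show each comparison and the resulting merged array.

Merging process:

Compare 6 vs 1: take 1 from right. Merged: [1]
Compare 6 vs 5: take 5 from right. Merged: [1, 5]
Compare 6 vs 12: take 6 from left. Merged: [1, 5, 6]
Compare 6 vs 12: take 6 from left. Merged: [1, 5, 6, 6]
Compare 10 vs 12: take 10 from left. Merged: [1, 5, 6, 6, 10]
Append remaining from right: [12]. Merged: [1, 5, 6, 6, 10, 12]

Final merged array: [1, 5, 6, 6, 10, 12]
Total comparisons: 5

The merged array is [1, 5, 6, 6, 10, 12], requiring 5 comparisons. The merge step runs in O(n) time where n is the total number of elements.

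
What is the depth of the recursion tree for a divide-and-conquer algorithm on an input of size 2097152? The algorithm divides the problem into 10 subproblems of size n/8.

For divide and conquer with division factor 8:

Problem sizes at each level:
Level 0: 2097152
Level 1: 262144
Level 2: 32768
Level 3: 4096
Level 4: 512
Level 5: 64
Level 6: 8
Level 7: 1

The root is level 0 and the size-1 base case is level 7 (the tree spans levels 0 through 7, i.e. 8 levels counting the root), so the depth is the number of divisions: log_8(2097152) = 7

The recursion tree depth is log_8(2097152) = 7. At each level, the problem size is divided by 8, so it takes 7 divisions to reduce to a base case of size 1. The algorithm makes 10 recursive calls at each level.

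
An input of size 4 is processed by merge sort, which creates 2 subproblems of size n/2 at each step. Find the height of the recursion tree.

For divide and conquer with division factor 2:

Problem sizes at each level:
Level 0: 4
Level 1: 2
Level 2: 1

The root is level 0 and the size-1 base case is level 2 (the tree spans levels 0 through 2, i.e. 3 levels counting the root), so the depth is the number of divisions: log_2(4) = 2

The recursion tree depth is log_2(4) = 2. At each level, the problem size is divided by 2, so it takes 2 divisions to reduce to a base case of size 1. The algorithm makes 2 recursive calls at each level.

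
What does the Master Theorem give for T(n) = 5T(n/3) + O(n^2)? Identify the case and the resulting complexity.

Master Theorem for T(n) = 5T(n/3) + O(n^2):

a = 5, b = 3, c = 2
log_b(a) = log_3(5) = 1.4650

Case 3: c = 2 > log_3(5) = 1.4650
T(n) = O(n^2) = O(n^2)

For T(n) = 5T(n/3) + O(n^2): log_3(5) = 1.4650. This is Case 3 of the Master Theorem (c > log_b(a), work dominated by root), giving O(n^2).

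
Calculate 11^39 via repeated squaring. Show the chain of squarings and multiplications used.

Computing 11^39 by squaring (build up from 11^1; each line after the first costs one multiplication):

11^1 = 11
11^2 = (11^1)^2 = 11^2 = 121
11^4 = (11^2)^2 = 121^2 = 14641
11^8 = (11^4)^2 = 14641^2 = 214358881
11^9 = 11 * 11^8 = 11 * 214358881 = 2357947691
11^18 = (11^9)^2 = 2357947691^2 = 5559917313492231481
11^19 = 11 * 11^18 = 11 * 5559917313492231481 = 61159090448414546291
11^38 = (11^19)^2 = 61159090448414546291^2 = 3740434344477351388916475705363381856681
11^39 = 11 * 11^38 = 11 * 3740434344477351388916475705363381856681 = 41144777789250865278081232758997200423491

Result: 41144777789250865278081232758997200423491
Multiplications needed: 8 (8 lines after 11^1)

11^39 = 41144777789250865278081232758997200423491. Using exponentiation by squaring, this requires 8 multiplications. The key idea: if the exponent is even, square the half-power; if odd, multiply by the base once.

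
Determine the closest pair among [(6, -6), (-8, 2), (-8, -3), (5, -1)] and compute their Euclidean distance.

Computing all pairwise distances among 4 points:

d((6, -6), (-8, 2)) = 16.1245
d((6, -6), (-8, -3)) = 14.3178
d((6, -6), (5, -1)) = 5.099
d((-8, 2), (-8, -3)) = 5.0 <-- minimum
d((-8, 2), (5, -1)) = 13.3417
d((-8, -3), (5, -1)) = 13.1529

Closest pair: (-8, 2) and (-8, -3) with distance 5.0

The closest pair is (-8, 2) and (-8, -3) with Euclidean distance 5.0. For 4 points, brute-force pairwise comparison is shown above. For large n, the divide-and-conquer algorithm (sort by x, recurse on halves, check the dividing strip) achieves O(n log n).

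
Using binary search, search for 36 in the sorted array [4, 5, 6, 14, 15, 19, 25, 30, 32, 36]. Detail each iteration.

Binary search for 36 in [4, 5, 6, 14, 15, 19, 25, 30, 32, 36]:

lo=0, hi=9, mid=4, arr[mid]=15 -> 15 < 36, search right half
lo=5, hi=9, mid=7, arr[mid]=30 -> 30 < 36, search right half
lo=8, hi=9, mid=8, arr[mid]=32 -> 32 < 36, search right half
lo=9, hi=9, mid=9, arr[mid]=36 -> Found target at index 9!

Binary search finds 36 at index 9 after 4 comparisons. The search repeatedly halves the search space by comparing with the middle element.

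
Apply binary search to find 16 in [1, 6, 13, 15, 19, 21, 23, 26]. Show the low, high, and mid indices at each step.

Binary search for 16 in [1, 6, 13, 15, 19, 21, 23, 26]:

lo=0, hi=7, mid=3, arr[mid]=15 -> 15 < 16, search right half
lo=4, hi=7, mid=5, arr[mid]=21 -> 21 > 16, search left half
lo=4, hi=4, mid=4, arr[mid]=19 -> 19 > 16, search left half
lo=4 > hi=3, target 16 not found

Binary search determines that 16 is not in the array after 3 comparisons. The search space was exhausted without finding the target.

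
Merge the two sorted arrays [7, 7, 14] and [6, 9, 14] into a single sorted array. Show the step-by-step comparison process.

Merging process:

Compare 7 vs 6: take 6 from right. Merged: [6]
Compare 7 vs 9: take 7 from left. Merged: [6, 7]
Compare 7 vs 9: take 7 from left. Merged: [6, 7, 7]
Compare 14 vs 9: take 9 from right. Merged: [6, 7, 7, 9]
Compare 14 vs 14: take 14 from left. Merged: [6, 7, 7, 9, 14]
Append remaining from right: [14]. Merged: [6, 7, 7, 9, 14, 14]

Final merged array: [6, 7, 7, 9, 14, 14]
Total comparisons: 5

The merged array is [6, 7, 7, 9, 14, 14], requiring 5 comparisons. The merge step runs in O(n) time where n is the total number of elements.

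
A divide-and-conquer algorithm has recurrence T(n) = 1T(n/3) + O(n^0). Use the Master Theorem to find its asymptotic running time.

Master Theorem for T(n) = 1T(n/3) + O(n^0):

a = 1, b = 3, c = 0
log_b(a) = log_3(1) = 0.0000

Case 2: c = 0 = log_3(1) = 0.0000
T(n) = O(n^0 log n) = O(log n)

For T(n) = 1T(n/3) + O(n^0): log_3(1) = 0.0000. This is Case 2 of the Master Theorem (c = log_b(a), equal work at all levels), giving O(log n).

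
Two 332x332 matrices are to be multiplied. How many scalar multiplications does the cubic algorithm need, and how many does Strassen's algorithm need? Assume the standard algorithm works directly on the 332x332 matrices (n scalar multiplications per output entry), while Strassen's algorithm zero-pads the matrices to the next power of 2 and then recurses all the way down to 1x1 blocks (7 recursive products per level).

Matrix multiplication for 332x332 matrices:

Strassen's algorithm requires power-of-2 dimensions. Pad 332x332 to 512x512 (next power of 2).

Standard algorithm: 332^3 = 36594368 multiplications
Strassen's algorithm: 7^(log2(512)) = 7^9 = 40353607 multiplications
Difference: 36594368 - 40353607 = -3759239 (Strassen uses MORE here due to padding overhead — for small or just-over-power-of-2 n, padding can outweigh the per-level savings)

Standard: 36594368 multiplications (332^3). Strassen: 40353607 multiplications (7^9, after padding to 512x512). Strassen reduces 8 recursive multiplications to 7 at each level.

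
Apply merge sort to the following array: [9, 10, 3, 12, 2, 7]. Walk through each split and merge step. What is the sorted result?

Merge sort trace:

Split: [9, 10, 3, 12, 2, 7] -> [9, 10, 3] and [12, 2, 7]
  Split: [9, 10, 3] -> [9] and [10, 3]
    Split: [10, 3] -> [10] and [3]
    Merge: [10] + [3] -> [3, 10]
  Merge: [9] + [3, 10] -> [3, 9, 10]
  Split: [12, 2, 7] -> [12] and [2, 7]
    Split: [2, 7] -> [2] and [7]
    Merge: [2] + [7] -> [2, 7]
  Merge: [12] + [2, 7] -> [2, 7, 12]
Merge: [3, 9, 10] + [2, 7, 12] -> [2, 3, 7, 9, 10, 12]

Final sorted array: [2, 3, 7, 9, 10, 12]

The merge sort proceeds by recursively splitting the array and merging sorted halves.
After all merges, the sorted array is [2, 3, 7, 9, 10, 12].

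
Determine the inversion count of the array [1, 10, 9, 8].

Finding inversions in [1, 10, 9, 8]:

(1, 2): arr[1]=10 > arr[2]=9
(1, 3): arr[1]=10 > arr[3]=8
(2, 3): arr[2]=9 > arr[3]=8

Total inversions: 3

The array has 3 inversion(s): (1,2), (1,3), (2,3). Each pair (i,j) satisfies i < j and arr[i] > arr[j].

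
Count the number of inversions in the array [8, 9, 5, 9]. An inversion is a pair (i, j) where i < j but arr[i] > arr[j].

Finding inversions in [8, 9, 5, 9]:

(0, 2): arr[0]=8 > arr[2]=5
(1, 2): arr[1]=9 > arr[2]=5

Total inversions: 2

The array has 2 inversion(s): (0,2), (1,2). Each pair (i,j) satisfies i < j and arr[i] > arr[j].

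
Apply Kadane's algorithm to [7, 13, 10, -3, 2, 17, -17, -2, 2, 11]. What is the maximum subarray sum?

Using Kadane's algorithm on [7, 13, 10, -3, 2, 17, -17, -2, 2, 11]:

Scanning through the array:
Position 1 (value 13): max_ending_here = 20, max_so_far = 20
Position 2 (value 10): max_ending_here = 30, max_so_far = 30
Position 3 (value -3): max_ending_here = 27, max_so_far = 30
Position 4 (value 2): max_ending_here = 29, max_so_far = 30
Position 5 (value 17): max_ending_here = 46, max_so_far = 46
Position 6 (value -17): max_ending_here = 29, max_so_far = 46
Position 7 (value -2): max_ending_here = 27, max_so_far = 46
Position 8 (value 2): max_ending_here = 29, max_so_far = 46
Position 9 (value 11): max_ending_here = 40, max_so_far = 46

Maximum subarray: [7, 13, 10, -3, 2, 17]
Maximum sum: 46

The maximum subarray is [7, 13, 10, -3, 2, 17] with sum 46. This subarray runs from index 0 to index 5.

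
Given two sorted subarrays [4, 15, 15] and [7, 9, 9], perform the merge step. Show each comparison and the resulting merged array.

Merging process:

Compare 4 vs 7: take 4 from left. Merged: [4]
Compare 15 vs 7: take 7 from right. Merged: [4, 7]
Compare 15 vs 9: take 9 from right. Merged: [4, 7, 9]
Compare 15 vs 9: take 9 from right. Merged: [4, 7, 9, 9]
Append remaining from left: [15, 15]. Merged: [4, 7, 9, 9, 15, 15]

Final merged array: [4, 7, 9, 9, 15, 15]
Total comparisons: 4

The merged array is [4, 7, 9, 9, 15, 15], requiring 4 comparisons. The merge step runs in O(n) time where n is the total number of elements.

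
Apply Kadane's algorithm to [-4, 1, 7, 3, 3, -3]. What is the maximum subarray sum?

Using Kadane's algorithm on [-4, 1, 7, 3, 3, -3]:

Scanning through the array:
Position 1 (value 1): max_ending_here = 1, max_so_far = 1
Position 2 (value 7): max_ending_here = 8, max_so_far = 8
Position 3 (value 3): max_ending_here = 11, max_so_far = 11
Position 4 (value 3): max_ending_here = 14, max_so_far = 14
Position 5 (value -3): max_ending_here = 11, max_so_far = 14

Maximum subarray: [1, 7, 3, 3]
Maximum sum: 14

The maximum subarray is [1, 7, 3, 3] with sum 14. This subarray runs from index 1 to index 4.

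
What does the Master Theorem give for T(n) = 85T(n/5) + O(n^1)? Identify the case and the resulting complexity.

Master Theorem for T(n) = 85T(n/5) + O(n^1):

a = 85, b = 5, c = 1
log_b(a) = log_5(85) = 2.7604

Case 1: c = 1 < log_5(85) = 2.7604
T(n) = O(n^(log_5 85))

For T(n) = 85T(n/5) + O(n^1): log_5(85) = 2.7604. This is Case 1 of the Master Theorem (c < log_b(a), work dominated by leaves), giving O(n^(log_5 85)).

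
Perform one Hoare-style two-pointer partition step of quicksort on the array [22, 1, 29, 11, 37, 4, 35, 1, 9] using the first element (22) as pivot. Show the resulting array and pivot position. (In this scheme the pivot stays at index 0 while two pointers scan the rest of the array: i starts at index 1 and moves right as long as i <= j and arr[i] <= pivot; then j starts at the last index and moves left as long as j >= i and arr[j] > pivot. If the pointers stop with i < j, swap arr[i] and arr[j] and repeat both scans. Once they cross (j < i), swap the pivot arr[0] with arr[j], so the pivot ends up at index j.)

Hoare-style two-pointer partition with pivot = 22:

Initial array: [22, 1, 29, 11, 37, 4, 35, 1, 9]

Pointers start at i = 1, j = 8.
i stops at index 2 (arr[2]=29 > 22), j stops at index 8 (arr[8]=9 <= 22): swap arr[2] and arr[8], array becomes [22, 1, 9, 11, 37, 4, 35, 1, 29]
i stops at index 4 (arr[4]=37 > 22), j stops at index 7 (arr[7]=1 <= 22): swap arr[4] and arr[7], array becomes [22, 1, 9, 11, 1, 4, 35, 37, 29]
i ends at 6, j ends at 5: the pointers have crossed (j < i), so scanning stops.

Swap pivot arr[0] with arr[5] to place pivot at position 5: [4, 1, 9, 11, 1, 22, 35, 37, 29]
Pivot position: 5

After partitioning with pivot 22, the array becomes [4, 1, 9, 11, 1, 22, 35, 37, 29]. The pivot is placed at index 5. All elements to the left of the pivot are <= 22, and all elements to the right are > 22.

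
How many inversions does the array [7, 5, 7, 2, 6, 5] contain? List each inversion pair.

Finding inversions in [7, 5, 7, 2, 6, 5]:

(0, 1): arr[0]=7 > arr[1]=5
(0, 3): arr[0]=7 > arr[3]=2
(0, 4): arr[0]=7 > arr[4]=6
(0, 5): arr[0]=7 > arr[5]=5
(1, 3): arr[1]=5 > arr[3]=2
(2, 3): arr[2]=7 > arr[3]=2
(2, 4): arr[2]=7 > arr[4]=6
(2, 5): arr[2]=7 > arr[5]=5
(4, 5): arr[4]=6 > arr[5]=5

Total inversions: 9

The array has 9 inversion(s): (0,1), (0,3), (0,4), (0,5), (1,3), (2,3), (2,4), (2,5), (4,5). Each pair (i,j) satisfies i < j and arr[i] > arr[j].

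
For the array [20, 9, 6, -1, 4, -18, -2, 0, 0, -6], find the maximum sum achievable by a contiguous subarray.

Using Kadane's algorithm on [20, 9, 6, -1, 4, -18, -2, 0, 0, -6]:

Scanning through the array:
Position 1 (value 9): max_ending_here = 29, max_so_far = 29
Position 2 (value 6): max_ending_here = 35, max_so_far = 35
Position 3 (value -1): max_ending_here = 34, max_so_far = 35
Position 4 (value 4): max_ending_here = 38, max_so_far = 38
Position 5 (value -18): max_ending_here = 20, max_so_far = 38
Position 6 (value -2): max_ending_here = 18, max_so_far = 38
Position 7 (value 0): max_ending_here = 18, max_so_far = 38
Position 8 (value 0): max_ending_here = 18, max_so_far = 38
Position 9 (value -6): max_ending_here = 12, max_so_far = 38

Maximum subarray: [20, 9, 6, -1, 4]
Maximum sum: 38

The maximum subarray is [20, 9, 6, -1, 4] with sum 38. This subarray runs from index 0 to index 4.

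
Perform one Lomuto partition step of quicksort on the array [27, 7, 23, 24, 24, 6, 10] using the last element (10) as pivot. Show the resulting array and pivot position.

Lomuto partition with pivot = 10:

Initial array: [27, 7, 23, 24, 24, 6, 10]

arr[0]=27 > 10: no swap
arr[1]=7 <= 10: swap with position 0, array becomes [7, 27, 23, 24, 24, 6, 10]
arr[2]=23 > 10: no swap
arr[3]=24 > 10: no swap
arr[4]=24 > 10: no swap
arr[5]=6 <= 10: swap with position 1, array becomes [7, 6, 23, 24, 24, 27, 10]

Place pivot at position 2: [7, 6, 10, 24, 24, 27, 23]
Pivot position: 2

After partitioning with pivot 10, the array becomes [7, 6, 10, 24, 24, 27, 23]. The pivot is placed at index 2. All elements to the left of the pivot are <= 10, and all elements to the right are > 10.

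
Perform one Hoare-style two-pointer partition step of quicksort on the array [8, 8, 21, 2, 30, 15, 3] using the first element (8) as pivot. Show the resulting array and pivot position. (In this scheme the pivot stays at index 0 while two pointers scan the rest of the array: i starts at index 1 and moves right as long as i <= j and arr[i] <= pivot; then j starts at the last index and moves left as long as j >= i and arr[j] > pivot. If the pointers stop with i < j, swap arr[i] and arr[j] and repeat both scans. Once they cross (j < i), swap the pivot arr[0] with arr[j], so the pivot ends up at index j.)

Hoare-style two-pointer partition with pivot = 8:

Initial array: [8, 8, 21, 2, 30, 15, 3]

Pointers start at i = 1, j = 6.
i stops at index 2 (arr[2]=21 > 8), j stops at index 6 (arr[6]=3 <= 8): swap arr[2] and arr[6], array becomes [8, 8, 3, 2, 30, 15, 21]
i ends at 4, j ends at 3: the pointers have crossed (j < i), so scanning stops.

Swap pivot arr[0] with arr[3] to place pivot at position 3: [2, 8, 3, 8, 30, 15, 21]
Pivot position: 3

After partitioning with pivot 8, the array becomes [2, 8, 3, 8, 30, 15, 21]. The pivot is placed at index 3. All elements to the left of the pivot are <= 8, and all elements to the right are > 8.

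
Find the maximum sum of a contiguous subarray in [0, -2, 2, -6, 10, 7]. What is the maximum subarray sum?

Using Kadane's algorithm on [0, -2, 2, -6, 10, 7]:

Scanning through the array:
Position 1 (value -2): max_ending_here = -2, max_so_far = 0
Position 2 (value 2): max_ending_here = 2, max_so_far = 2
Position 3 (value -6): max_ending_here = -4, max_so_far = 2
Position 4 (value 10): max_ending_here = 10, max_so_far = 10
Position 5 (value 7): max_ending_here = 17, max_so_far = 17

Maximum subarray: [10, 7]
Maximum sum: 17

The maximum subarray is [10, 7] with sum 17. This subarray runs from index 4 to index 5.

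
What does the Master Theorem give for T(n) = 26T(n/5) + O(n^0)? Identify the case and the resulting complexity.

Master Theorem for T(n) = 26T(n/5) + O(n^0):

a = 26, b = 5, c = 0
log_b(a) = log_5(26) = 2.0244

Case 1: c = 0 < log_5(26) = 2.0244
T(n) = O(n^(log_5 26))

For T(n) = 26T(n/5) + O(n^0): log_5(26) = 2.0244. This is Case 1 of the Master Theorem (c < log_b(a), work dominated by leaves), giving O(n^(log_5 26)).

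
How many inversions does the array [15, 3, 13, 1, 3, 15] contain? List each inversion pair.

Finding inversions in [15, 3, 13, 1, 3, 15]:

(0, 1): arr[0]=15 > arr[1]=3
(0, 2): arr[0]=15 > arr[2]=13
(0, 3): arr[0]=15 > arr[3]=1
(0, 4): arr[0]=15 > arr[4]=3
(1, 3): arr[1]=3 > arr[3]=1
(2, 3): arr[2]=13 > arr[3]=1
(2, 4): arr[2]=13 > arr[4]=3

Total inversions: 7

The array has 7 inversion(s): (0,1), (0,2), (0,3), (0,4), (1,3), (2,3), (2,4). Each pair (i,j) satisfies i < j and arr[i] > arr[j].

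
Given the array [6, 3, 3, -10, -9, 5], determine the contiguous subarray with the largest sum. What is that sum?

Using Kadane's algorithm on [6, 3, 3, -10, -9, 5]:

Scanning through the array:
Position 1 (value 3): max_ending_here = 9, max_so_far = 9
Position 2 (value 3): max_ending_here = 12, max_so_far = 12
Position 3 (value -10): max_ending_here = 2, max_so_far = 12
Position 4 (value -9): max_ending_here = -7, max_so_far = 12
Position 5 (value 5): max_ending_here = 5, max_so_far = 12

Maximum subarray: [6, 3, 3]
Maximum sum: 12

The maximum subarray is [6, 3, 3] with sum 12. This subarray runs from index 0 to index 2.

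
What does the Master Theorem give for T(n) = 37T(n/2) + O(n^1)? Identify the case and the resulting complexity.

Master Theorem for T(n) = 37T(n/2) + O(n^1):

a = 37, b = 2, c = 1
log_b(a) = log_2(37) = 5.2095

Case 1: c = 1 < log_2(37) = 5.2095
T(n) = O(n^(log_2 37))

For T(n) = 37T(n/2) + O(n^1): log_2(37) = 5.2095. This is Case 1 of the Master Theorem (c < log_b(a), work dominated by leaves), giving O(n^(log_2 37)).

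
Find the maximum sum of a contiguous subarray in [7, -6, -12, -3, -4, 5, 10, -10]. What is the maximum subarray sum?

Using Kadane's algorithm on [7, -6, -12, -3, -4, 5, 10, -10]:

Scanning through the array:
Position 1 (value -6): max_ending_here = 1, max_so_far = 7
Position 2 (value -12): max_ending_here = -11, max_so_far = 7
Position 3 (value -3): max_ending_here = -3, max_so_far = 7
Position 4 (value -4): max_ending_here = -4, max_so_far = 7
Position 5 (value 5): max_ending_here = 5, max_so_far = 7
Position 6 (value 10): max_ending_here = 15, max_so_far = 15
Position 7 (value -10): max_ending_here = 5, max_so_far = 15

Maximum subarray: [5, 10]
Maximum sum: 15

The maximum subarray is [5, 10] with sum 15. This subarray runs from index 5 to index 6.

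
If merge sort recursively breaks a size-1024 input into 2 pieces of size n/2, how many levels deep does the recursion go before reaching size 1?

For divide and conquer with division factor 2:

Problem sizes at each level:
Level 0: 1024
Level 1: 512
Level 2: 256
Level 3: 128
Level 4: 64
Level 5: 32
Level 6: 16
Level 7: 8
Level 8: 4
Level 9: 2
Level 10: 1

The root is level 0 and the size-1 base case is level 10 (the tree spans levels 0 through 10, i.e. 11 levels counting the root), so the depth is the number of divisions: log_2(1024) = 10

The recursion tree depth is log_2(1024) = 10. At each level, the problem size is divided by 2, so it takes 10 divisions to reduce to a base case of size 1. The algorithm makes 2 recursive calls at each level.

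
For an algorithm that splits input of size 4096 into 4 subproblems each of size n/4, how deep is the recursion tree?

For divide and conquer with division factor 4:

Problem sizes at each level:
Level 0: 4096
Level 1: 1024
Level 2: 256
Level 3: 64
Level 4: 16
Level 5: 4
Level 6: 1

The root is level 0 and the size-1 base case is level 6 (the tree spans levels 0 through 6, i.e. 7 levels counting the root), so the depth is the number of divisions: log_4(4096) = 6

The recursion tree depth is log_4(4096) = 6. At each level, the problem size is divided by 4, so it takes 6 divisions to reduce to a base case of size 1. The algorithm makes 4 recursive calls at each level.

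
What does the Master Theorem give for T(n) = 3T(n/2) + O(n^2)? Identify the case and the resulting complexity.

Master Theorem for T(n) = 3T(n/2) + O(n^2):

a = 3, b = 2, c = 2
log_b(a) = log_2(3) = 1.5850

Case 3: c = 2 > log_2(3) = 1.5850
T(n) = O(n^2) = O(n^2)

For T(n) = 3T(n/2) + O(n^2): log_2(3) = 1.5850. This is Case 3 of the Master Theorem (c > log_b(a), work dominated by root), giving O(n^2).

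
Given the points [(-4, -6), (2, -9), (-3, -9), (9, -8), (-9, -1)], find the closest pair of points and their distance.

Computing all pairwise distances among 5 points:

d((-4, -6), (2, -9)) = 6.7082
d((-4, -6), (-3, -9)) = 3.1623 <-- minimum
d((-4, -6), (9, -8)) = 13.1529
d((-4, -6), (-9, -1)) = 7.0711
d((2, -9), (-3, -9)) = 5.0
d((2, -9), (9, -8)) = 7.0711
d((2, -9), (-9, -1)) = 13.6015
d((-3, -9), (9, -8)) = 12.0416
d((-3, -9), (-9, -1)) = 10.0
d((9, -8), (-9, -1)) = 19.3132

Closest pair: (-4, -6) and (-3, -9) with distance 3.1623

The closest pair is (-4, -6) and (-3, -9) with Euclidean distance 3.1623. For 5 points, brute-force pairwise comparison is shown above. For large n, the divide-and-conquer algorithm (sort by x, recurse on halves, check the dividing strip) achieves O(n log n).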